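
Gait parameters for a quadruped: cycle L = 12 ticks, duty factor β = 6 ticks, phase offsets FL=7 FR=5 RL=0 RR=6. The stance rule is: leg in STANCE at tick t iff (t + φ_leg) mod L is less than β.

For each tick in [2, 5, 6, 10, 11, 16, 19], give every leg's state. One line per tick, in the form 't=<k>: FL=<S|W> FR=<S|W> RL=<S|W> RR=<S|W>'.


t=2: FL=W FR=W RL=S RR=W
t=5: FL=S FR=W RL=S RR=W
t=6: FL=S FR=W RL=W RR=S
t=10: FL=S FR=S RL=W RR=S
t=11: FL=W FR=S RL=W RR=S
t=16: FL=W FR=W RL=S RR=W
t=19: FL=S FR=S RL=W RR=S

t=2: phase=(9,7,2,8) vs β=6 → FL=W FR=W RL=S RR=W
t=5: phase=(0,10,5,11) vs β=6 → FL=S FR=W RL=S RR=W
t=6: phase=(1,11,6,0) vs β=6 → FL=S FR=W RL=W RR=S
t=10: phase=(5,3,10,4) vs β=6 → FL=S FR=S RL=W RR=S
t=11: phase=(6,4,11,5) vs β=6 → FL=W FR=S RL=W RR=S
t=16: phase=(11,9,4,10) vs β=6 → FL=W FR=W RL=S RR=W
t=19: phase=(2,0,7,1) vs β=6 → FL=S FR=S RL=W RR=S


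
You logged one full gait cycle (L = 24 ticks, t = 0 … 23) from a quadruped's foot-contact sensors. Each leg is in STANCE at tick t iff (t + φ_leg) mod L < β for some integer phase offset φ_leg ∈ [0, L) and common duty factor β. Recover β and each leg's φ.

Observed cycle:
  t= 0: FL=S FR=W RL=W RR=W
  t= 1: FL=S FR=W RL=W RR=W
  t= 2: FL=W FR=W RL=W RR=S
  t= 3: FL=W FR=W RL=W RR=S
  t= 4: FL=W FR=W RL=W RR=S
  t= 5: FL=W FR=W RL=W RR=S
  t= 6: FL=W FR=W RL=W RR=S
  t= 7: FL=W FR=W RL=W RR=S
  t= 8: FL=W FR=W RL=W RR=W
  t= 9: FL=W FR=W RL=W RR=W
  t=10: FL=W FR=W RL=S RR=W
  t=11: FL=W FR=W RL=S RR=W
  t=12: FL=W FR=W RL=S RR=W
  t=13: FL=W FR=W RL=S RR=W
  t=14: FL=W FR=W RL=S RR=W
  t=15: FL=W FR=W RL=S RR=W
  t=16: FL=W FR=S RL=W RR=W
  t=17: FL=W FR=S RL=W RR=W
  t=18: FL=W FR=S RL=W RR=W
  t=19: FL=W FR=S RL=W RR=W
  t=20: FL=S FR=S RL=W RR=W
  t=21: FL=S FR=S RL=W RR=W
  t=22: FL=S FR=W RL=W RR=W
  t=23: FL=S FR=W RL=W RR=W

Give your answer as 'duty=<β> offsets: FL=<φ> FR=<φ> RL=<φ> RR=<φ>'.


duty=6 offsets: FL=4 FR=8 RL=14 RR=22

duty β = stance ticks per leg = 6
FL: stance ticks = 6; W→S at t=20 → φ=4
FR: stance ticks = 6; W→S at t=16 → φ=8
RL: stance ticks = 6; W→S at t=10 → φ=14
RR: stance ticks = 6; W→S at t=2 → φ=22


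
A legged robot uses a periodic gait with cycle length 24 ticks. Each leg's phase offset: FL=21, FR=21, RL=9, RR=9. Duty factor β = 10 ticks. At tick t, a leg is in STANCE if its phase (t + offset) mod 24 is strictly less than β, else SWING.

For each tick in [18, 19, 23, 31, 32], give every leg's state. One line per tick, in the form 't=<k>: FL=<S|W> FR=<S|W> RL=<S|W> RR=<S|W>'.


t=18: FL=W FR=W RL=S RR=S
t=19: FL=W FR=W RL=S RR=S
t=23: FL=W FR=W RL=S RR=S
t=31: FL=S FR=S RL=W RR=W
t=32: FL=S FR=S RL=W RR=W

t=18: phase=(15,15,3,3) vs β=10 → FL=W FR=W RL=S RR=S
t=19: phase=(16,16,4,4) vs β=10 → FL=W FR=W RL=S RR=S
t=23: phase=(20,20,8,8) vs β=10 → FL=W FR=W RL=S RR=S
t=31: phase=(4,4,16,16) vs β=10 → FL=S FR=S RL=W RR=W
t=32: phase=(5,5,17,17) vs β=10 → FL=S FR=S RL=W RR=W


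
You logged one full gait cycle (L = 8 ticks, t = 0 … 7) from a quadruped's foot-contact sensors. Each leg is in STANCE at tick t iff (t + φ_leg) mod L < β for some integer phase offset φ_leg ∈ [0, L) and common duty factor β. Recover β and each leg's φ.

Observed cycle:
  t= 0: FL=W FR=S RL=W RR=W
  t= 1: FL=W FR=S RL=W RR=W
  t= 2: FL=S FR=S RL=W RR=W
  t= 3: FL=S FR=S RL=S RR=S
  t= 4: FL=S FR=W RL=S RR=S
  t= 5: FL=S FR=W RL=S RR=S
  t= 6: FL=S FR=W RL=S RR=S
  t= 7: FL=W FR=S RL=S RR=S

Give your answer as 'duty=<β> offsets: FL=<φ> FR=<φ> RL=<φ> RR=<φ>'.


duty β = stance ticks per leg = 5
FL: stance ticks = 5; W→S at t=2 → φ=6
FR: stance ticks = 5; W→S at t=7 → φ=1
RL: stance ticks = 5; W→S at t=3 → φ=5
RR: stance ticks = 5; W→S at t=3 → φ=5

duty=5 offsets: FL=6 FR=1 RL=5 RR=5


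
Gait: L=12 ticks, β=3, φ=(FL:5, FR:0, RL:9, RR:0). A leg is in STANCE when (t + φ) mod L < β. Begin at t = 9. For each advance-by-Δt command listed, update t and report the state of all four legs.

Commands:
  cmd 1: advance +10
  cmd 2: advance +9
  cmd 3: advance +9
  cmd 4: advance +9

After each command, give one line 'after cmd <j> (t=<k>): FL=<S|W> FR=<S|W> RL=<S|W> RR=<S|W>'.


after cmd 1 (t=19): FL=S FR=W RL=W RR=W
after cmd 2 (t=28): FL=W FR=W RL=S RR=W
after cmd 3 (t=37): FL=W FR=S RL=W RR=S
after cmd 4 (t=46): FL=W FR=W RL=W RR=W

start t=9: FL=S FR=W RL=W RR=W
cmd 1: advance +10 → t=19, phase=(0,7,4,7) → FL=S FR=W RL=W RR=W
cmd 2: advance +9 → t=28, phase=(9,4,1,4) → FL=W FR=W RL=S RR=W
cmd 3: advance +9 → t=37, phase=(6,1,10,1) → FL=W FR=S RL=W RR=S
cmd 4: advance +9 → t=46, phase=(3,10,7,10) → FL=W FR=W RL=W RR=W


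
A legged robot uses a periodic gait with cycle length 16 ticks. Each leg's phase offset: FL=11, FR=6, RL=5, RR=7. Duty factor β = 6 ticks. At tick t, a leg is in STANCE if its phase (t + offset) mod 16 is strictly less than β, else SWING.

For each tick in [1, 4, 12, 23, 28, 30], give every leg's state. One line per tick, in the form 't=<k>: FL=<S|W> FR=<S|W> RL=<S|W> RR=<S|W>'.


t=1: phase=(12,7,6,8) vs β=6 → FL=W FR=W RL=W RR=W
t=4: phase=(15,10,9,11) vs β=6 → FL=W FR=W RL=W RR=W
t=12: phase=(7,2,1,3) vs β=6 → FL=W FR=S RL=S RR=S
t=23: phase=(2,13,12,14) vs β=6 → FL=S FR=W RL=W RR=W
t=28: phase=(7,2,1,3) vs β=6 → FL=W FR=S RL=S RR=S
t=30: phase=(9,4,3,5) vs β=6 → FL=W FR=S RL=S RR=S

t=1: FL=W FR=W RL=W RR=W
t=4: FL=W FR=W RL=W RR=W
t=12: FL=W FR=S RL=S RR=S
t=23: FL=S FR=W RL=W RR=W
t=28: FL=W FR=S RL=S RR=S
t=30: FL=W FR=S RL=S RR=S


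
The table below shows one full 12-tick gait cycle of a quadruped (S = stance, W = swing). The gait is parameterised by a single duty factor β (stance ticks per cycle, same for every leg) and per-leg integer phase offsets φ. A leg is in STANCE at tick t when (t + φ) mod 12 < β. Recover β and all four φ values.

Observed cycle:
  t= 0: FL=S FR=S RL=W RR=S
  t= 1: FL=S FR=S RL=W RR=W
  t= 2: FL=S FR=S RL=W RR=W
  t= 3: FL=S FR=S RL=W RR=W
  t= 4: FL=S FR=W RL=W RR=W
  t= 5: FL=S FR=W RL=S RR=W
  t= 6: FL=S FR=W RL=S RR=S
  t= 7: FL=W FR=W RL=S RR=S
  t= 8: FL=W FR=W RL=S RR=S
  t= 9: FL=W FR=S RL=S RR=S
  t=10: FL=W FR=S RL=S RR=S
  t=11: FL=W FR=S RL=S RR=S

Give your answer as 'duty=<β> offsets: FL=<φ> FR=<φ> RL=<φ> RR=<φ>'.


duty=7 offsets: FL=0 FR=3 RL=7 RR=6

duty β = stance ticks per leg = 7
FL: stance ticks = 7; W→S at t=0 → φ=0
FR: stance ticks = 7; W→S at t=9 → φ=3
RL: stance ticks = 7; W→S at t=5 → φ=7
RR: stance ticks = 7; W→S at t=6 → φ=6


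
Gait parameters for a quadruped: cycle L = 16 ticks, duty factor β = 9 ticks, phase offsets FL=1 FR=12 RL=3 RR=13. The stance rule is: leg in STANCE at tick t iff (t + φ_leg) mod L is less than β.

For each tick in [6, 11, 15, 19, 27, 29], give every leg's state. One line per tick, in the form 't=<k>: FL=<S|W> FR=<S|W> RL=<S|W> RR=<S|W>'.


t=6: FL=S FR=S RL=W RR=S
t=11: FL=W FR=S RL=W RR=S
t=15: FL=S FR=W RL=S RR=W
t=19: FL=S FR=W RL=S RR=S
t=27: FL=W FR=S RL=W RR=S
t=29: FL=W FR=W RL=S RR=W

t=6: phase=(7,2,9,3) vs β=9 → FL=S FR=S RL=W RR=S
t=11: phase=(12,7,14,8) vs β=9 → FL=W FR=S RL=W RR=S
t=15: phase=(0,11,2,12) vs β=9 → FL=S FR=W RL=S RR=W
t=19: phase=(4,15,6,0) vs β=9 → FL=S FR=W RL=S RR=S
t=27: phase=(12,7,14,8) vs β=9 → FL=W FR=S RL=W RR=S
t=29: phase=(14,9,0,10) vs β=9 → FL=W FR=W RL=S RR=W


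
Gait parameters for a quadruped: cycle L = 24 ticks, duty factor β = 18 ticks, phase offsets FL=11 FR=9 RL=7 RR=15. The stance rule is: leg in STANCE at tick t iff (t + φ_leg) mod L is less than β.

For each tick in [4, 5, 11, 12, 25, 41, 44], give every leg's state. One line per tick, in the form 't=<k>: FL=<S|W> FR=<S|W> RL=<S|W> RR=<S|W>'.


t=4: phase=(15,13,11,19) vs β=18 → FL=S FR=S RL=S RR=W
t=5: phase=(16,14,12,20) vs β=18 → FL=S FR=S RL=S RR=W
t=11: phase=(22,20,18,2) vs β=18 → FL=W FR=W RL=W RR=S
t=12: phase=(23,21,19,3) vs β=18 → FL=W FR=W RL=W RR=S
t=25: phase=(12,10,8,16) vs β=18 → FL=S FR=S RL=S RR=S
t=41: phase=(4,2,0,8) vs β=18 → FL=S FR=S RL=S RR=S
t=44: phase=(7,5,3,11) vs β=18 → FL=S FR=S RL=S RR=S

t=4: FL=S FR=S RL=S RR=W
t=5: FL=S FR=S RL=S RR=W
t=11: FL=W FR=W RL=W RR=S
t=12: FL=W FR=W RL=W RR=S
t=25: FL=S FR=S RL=S RR=S
t=41: FL=S FR=S RL=S RR=S
t=44: FL=S FR=S RL=S RR=S


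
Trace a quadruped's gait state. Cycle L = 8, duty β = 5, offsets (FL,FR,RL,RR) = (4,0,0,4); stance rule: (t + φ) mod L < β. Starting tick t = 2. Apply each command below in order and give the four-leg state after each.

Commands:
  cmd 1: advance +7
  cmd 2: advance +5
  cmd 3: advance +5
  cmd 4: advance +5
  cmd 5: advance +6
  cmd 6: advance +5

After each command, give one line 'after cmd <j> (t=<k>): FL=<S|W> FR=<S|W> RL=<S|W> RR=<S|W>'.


after cmd 1 (t=9): FL=W FR=S RL=S RR=W
after cmd 2 (t=14): FL=S FR=W RL=W RR=S
after cmd 3 (t=19): FL=W FR=S RL=S RR=W
after cmd 4 (t=24): FL=S FR=S RL=S RR=S
after cmd 5 (t=30): FL=S FR=W RL=W RR=S
after cmd 6 (t=35): FL=W FR=S RL=S RR=W

start t=2: FL=W FR=S RL=S RR=W
cmd 1: advance +7 → t=9, phase=(5,1,1,5) → FL=W FR=S RL=S RR=W
cmd 2: advance +5 → t=14, phase=(2,6,6,2) → FL=S FR=W RL=W RR=S
cmd 3: advance +5 → t=19, phase=(7,3,3,7) → FL=W FR=S RL=S RR=W
cmd 4: advance +5 → t=24, phase=(4,0,0,4) → FL=S FR=S RL=S RR=S
cmd 5: advance +6 → t=30, phase=(2,6,6,2) → FL=S FR=W RL=W RR=S
cmd 6: advance +5 → t=35, phase=(7,3,3,7) → FL=W FR=S RL=S RR=W


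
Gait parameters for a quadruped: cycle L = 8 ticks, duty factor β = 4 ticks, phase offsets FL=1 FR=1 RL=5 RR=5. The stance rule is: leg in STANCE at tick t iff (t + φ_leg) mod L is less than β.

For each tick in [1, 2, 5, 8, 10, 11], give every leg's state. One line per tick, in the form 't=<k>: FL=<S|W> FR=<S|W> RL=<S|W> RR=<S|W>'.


t=1: FL=S FR=S RL=W RR=W
t=2: FL=S FR=S RL=W RR=W
t=5: FL=W FR=W RL=S RR=S
t=8: FL=S FR=S RL=W RR=W
t=10: FL=S FR=S RL=W RR=W
t=11: FL=W FR=W RL=S RR=S

t=1: phase=(2,2,6,6) vs β=4 → FL=S FR=S RL=W RR=W
t=2: phase=(3,3,7,7) vs β=4 → FL=S FR=S RL=W RR=W
t=5: phase=(6,6,2,2) vs β=4 → FL=W FR=W RL=S RR=S
t=8: phase=(1,1,5,5) vs β=4 → FL=S FR=S RL=W RR=W
t=10: phase=(3,3,7,7) vs β=4 → FL=S FR=S RL=W RR=W
t=11: phase=(4,4,0,0) vs β=4 → FL=W FR=W RL=S RR=S


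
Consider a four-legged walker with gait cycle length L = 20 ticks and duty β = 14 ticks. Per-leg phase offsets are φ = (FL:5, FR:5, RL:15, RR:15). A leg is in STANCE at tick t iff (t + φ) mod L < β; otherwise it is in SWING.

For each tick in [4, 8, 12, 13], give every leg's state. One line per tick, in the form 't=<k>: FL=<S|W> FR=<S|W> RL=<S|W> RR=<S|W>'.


t=4: phase=(9,9,19,19) vs β=14 → FL=S FR=S RL=W RR=W
t=8: phase=(13,13,3,3) vs β=14 → FL=S FR=S RL=S RR=S
t=12: phase=(17,17,7,7) vs β=14 → FL=W FR=W RL=S RR=S
t=13: phase=(18,18,8,8) vs β=14 → FL=W FR=W RL=S RR=S

t=4: FL=S FR=S RL=W RR=W
t=8: FL=S FR=S RL=S RR=S
t=12: FL=W FR=W RL=S RR=S
t=13: FL=W FR=W RL=S RR=S


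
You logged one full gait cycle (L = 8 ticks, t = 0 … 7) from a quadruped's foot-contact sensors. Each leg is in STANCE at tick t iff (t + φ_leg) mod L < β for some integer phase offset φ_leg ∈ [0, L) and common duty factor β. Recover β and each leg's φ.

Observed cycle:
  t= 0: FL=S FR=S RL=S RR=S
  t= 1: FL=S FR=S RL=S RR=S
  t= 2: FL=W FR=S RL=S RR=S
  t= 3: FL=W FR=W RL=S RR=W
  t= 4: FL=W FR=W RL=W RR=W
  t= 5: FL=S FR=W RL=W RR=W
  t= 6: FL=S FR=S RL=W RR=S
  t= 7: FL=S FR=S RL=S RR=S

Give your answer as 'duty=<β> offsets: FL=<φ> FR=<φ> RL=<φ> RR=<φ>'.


duty β = stance ticks per leg = 5
FL: stance ticks = 5; W→S at t=5 → φ=3
FR: stance ticks = 5; W→S at t=6 → φ=2
RL: stance ticks = 5; W→S at t=7 → φ=1
RR: stance ticks = 5; W→S at t=6 → φ=2

duty=5 offsets: FL=3 FR=2 RL=1 RR=2


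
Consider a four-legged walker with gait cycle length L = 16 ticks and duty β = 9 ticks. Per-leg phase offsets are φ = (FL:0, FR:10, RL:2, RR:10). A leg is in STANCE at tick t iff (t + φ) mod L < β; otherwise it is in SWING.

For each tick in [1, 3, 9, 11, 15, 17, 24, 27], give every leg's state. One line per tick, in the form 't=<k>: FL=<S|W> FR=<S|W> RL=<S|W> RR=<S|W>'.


t=1: FL=S FR=W RL=S RR=W
t=3: FL=S FR=W RL=S RR=W
t=9: FL=W FR=S RL=W RR=S
t=11: FL=W FR=S RL=W RR=S
t=15: FL=W FR=W RL=S RR=W
t=17: FL=S FR=W RL=S RR=W
t=24: FL=S FR=S RL=W RR=S
t=27: FL=W FR=S RL=W RR=S

t=1: phase=(1,11,3,11) vs β=9 → FL=S FR=W RL=S RR=W
t=3: phase=(3,13,5,13) vs β=9 → FL=S FR=W RL=S RR=W
t=9: phase=(9,3,11,3) vs β=9 → FL=W FR=S RL=W RR=S
t=11: phase=(11,5,13,5) vs β=9 → FL=W FR=S RL=W RR=S
t=15: phase=(15,9,1,9) vs β=9 → FL=W FR=W RL=S RR=W
t=17: phase=(1,11,3,11) vs β=9 → FL=S FR=W RL=S RR=W
t=24: phase=(8,2,10,2) vs β=9 → FL=S FR=S RL=W RR=S
t=27: phase=(11,5,13,5) vs β=9 → FL=W FR=S RL=W RR=S


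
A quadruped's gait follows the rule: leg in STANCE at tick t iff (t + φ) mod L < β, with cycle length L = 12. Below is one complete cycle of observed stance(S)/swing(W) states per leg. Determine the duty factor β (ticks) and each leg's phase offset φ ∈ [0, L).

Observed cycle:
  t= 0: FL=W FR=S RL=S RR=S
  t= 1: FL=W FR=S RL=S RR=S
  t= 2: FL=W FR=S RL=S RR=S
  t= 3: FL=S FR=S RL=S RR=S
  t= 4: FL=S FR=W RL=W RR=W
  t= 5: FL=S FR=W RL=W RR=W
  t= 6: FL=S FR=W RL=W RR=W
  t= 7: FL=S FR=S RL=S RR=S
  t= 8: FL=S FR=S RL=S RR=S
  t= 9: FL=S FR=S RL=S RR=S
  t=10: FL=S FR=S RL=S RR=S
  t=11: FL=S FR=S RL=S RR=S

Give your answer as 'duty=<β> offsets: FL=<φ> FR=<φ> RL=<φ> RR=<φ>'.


duty β = stance ticks per leg = 9
FL: stance ticks = 9; W→S at t=3 → φ=9
FR: stance ticks = 9; W→S at t=7 → φ=5
RL: stance ticks = 9; W→S at t=7 → φ=5
RR: stance ticks = 9; W→S at t=7 → φ=5

duty=9 offsets: FL=9 FR=5 RL=5 RR=5


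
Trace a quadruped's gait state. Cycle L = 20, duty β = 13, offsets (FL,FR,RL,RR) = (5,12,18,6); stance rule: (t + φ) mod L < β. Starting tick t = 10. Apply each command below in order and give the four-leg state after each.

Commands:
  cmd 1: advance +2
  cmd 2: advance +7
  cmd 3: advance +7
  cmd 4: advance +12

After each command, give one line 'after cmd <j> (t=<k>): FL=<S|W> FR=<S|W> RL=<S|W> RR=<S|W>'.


start t=10: FL=W FR=S RL=S RR=W
cmd 1: advance +2 → t=12, phase=(17,4,10,18) → FL=W FR=S RL=S RR=W
cmd 2: advance +7 → t=19, phase=(4,11,17,5) → FL=S FR=S RL=W RR=S
cmd 3: advance +7 → t=26, phase=(11,18,4,12) → FL=S FR=W RL=S RR=S
cmd 4: advance +12 → t=38, phase=(3,10,16,4) → FL=S FR=S RL=W RR=S

after cmd 1 (t=12): FL=W FR=S RL=S RR=W
after cmd 2 (t=19): FL=S FR=S RL=W RR=S
after cmd 3 (t=26): FL=S FR=W RL=S RR=S
after cmd 4 (t=38): FL=S FR=S RL=W RR=S


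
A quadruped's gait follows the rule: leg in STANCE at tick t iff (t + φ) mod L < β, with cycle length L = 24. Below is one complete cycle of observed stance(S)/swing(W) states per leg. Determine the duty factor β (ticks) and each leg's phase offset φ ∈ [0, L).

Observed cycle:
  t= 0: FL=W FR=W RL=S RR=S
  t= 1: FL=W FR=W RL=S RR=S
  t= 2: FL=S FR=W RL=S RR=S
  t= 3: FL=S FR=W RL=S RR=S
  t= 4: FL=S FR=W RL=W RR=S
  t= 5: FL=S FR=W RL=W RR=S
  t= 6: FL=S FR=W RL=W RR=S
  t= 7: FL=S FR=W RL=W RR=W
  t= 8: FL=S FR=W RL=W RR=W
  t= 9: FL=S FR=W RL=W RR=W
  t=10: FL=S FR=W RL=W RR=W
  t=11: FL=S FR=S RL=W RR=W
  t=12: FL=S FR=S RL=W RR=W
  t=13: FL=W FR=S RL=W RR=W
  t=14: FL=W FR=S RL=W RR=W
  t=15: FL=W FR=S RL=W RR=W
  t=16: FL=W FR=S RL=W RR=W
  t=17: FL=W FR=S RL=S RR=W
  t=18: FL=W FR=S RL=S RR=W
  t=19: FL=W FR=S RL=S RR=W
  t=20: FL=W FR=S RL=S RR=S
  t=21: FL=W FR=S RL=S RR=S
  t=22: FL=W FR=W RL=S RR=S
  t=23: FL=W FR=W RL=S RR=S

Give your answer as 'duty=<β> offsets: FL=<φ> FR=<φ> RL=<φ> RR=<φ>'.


duty β = stance ticks per leg = 11
FL: stance ticks = 11; W→S at t=2 → φ=22
FR: stance ticks = 11; W→S at t=11 → φ=13
RL: stance ticks = 11; W→S at t=17 → φ=7
RR: stance ticks = 11; W→S at t=20 → φ=4

duty=11 offsets: FL=22 FR=13 RL=7 RR=4


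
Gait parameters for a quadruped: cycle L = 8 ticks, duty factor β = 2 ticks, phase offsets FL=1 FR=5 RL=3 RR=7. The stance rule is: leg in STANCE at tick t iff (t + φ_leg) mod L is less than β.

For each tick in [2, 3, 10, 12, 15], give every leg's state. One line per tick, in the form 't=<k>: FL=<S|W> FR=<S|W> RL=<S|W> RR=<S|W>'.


t=2: FL=W FR=W RL=W RR=S
t=3: FL=W FR=S RL=W RR=W
t=10: FL=W FR=W RL=W RR=S
t=12: FL=W FR=S RL=W RR=W
t=15: FL=S FR=W RL=W RR=W

t=2: phase=(3,7,5,1) vs β=2 → FL=W FR=W RL=W RR=S
t=3: phase=(4,0,6,2) vs β=2 → FL=W FR=S RL=W RR=W
t=10: phase=(3,7,5,1) vs β=2 → FL=W FR=W RL=W RR=S
t=12: phase=(5,1,7,3) vs β=2 → FL=W FR=S RL=W RR=W
t=15: phase=(0,4,2,6) vs β=2 → FL=S FR=W RL=W RR=W


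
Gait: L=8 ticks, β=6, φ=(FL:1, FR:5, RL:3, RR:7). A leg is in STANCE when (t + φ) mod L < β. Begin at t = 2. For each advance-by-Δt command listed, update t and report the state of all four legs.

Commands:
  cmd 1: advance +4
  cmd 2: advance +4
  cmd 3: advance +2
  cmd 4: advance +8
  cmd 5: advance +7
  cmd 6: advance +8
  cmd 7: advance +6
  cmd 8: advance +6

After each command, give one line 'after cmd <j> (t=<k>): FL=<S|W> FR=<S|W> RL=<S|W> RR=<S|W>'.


after cmd 1 (t=6): FL=W FR=S RL=S RR=S
after cmd 2 (t=10): FL=S FR=W RL=S RR=S
after cmd 3 (t=12): FL=S FR=S RL=W RR=S
after cmd 4 (t=20): FL=S FR=S RL=W RR=S
after cmd 5 (t=27): FL=S FR=S RL=W RR=S
after cmd 6 (t=35): FL=S FR=S RL=W RR=S
after cmd 7 (t=41): FL=S FR=W RL=S RR=S
after cmd 8 (t=47): FL=S FR=S RL=S RR=W

start t=2: FL=S FR=W RL=S RR=S
cmd 1: advance +4 → t=6, phase=(7,3,1,5) → FL=W FR=S RL=S RR=S
cmd 2: advance +4 → t=10, phase=(3,7,5,1) → FL=S FR=W RL=S RR=S
cmd 3: advance +2 → t=12, phase=(5,1,7,3) → FL=S FR=S RL=W RR=S
cmd 4: advance +8 → t=20, phase=(5,1,7,3) → FL=S FR=S RL=W RR=S
cmd 5: advance +7 → t=27, phase=(4,0,6,2) → FL=S FR=S RL=W RR=S
cmd 6: advance +8 → t=35, phase=(4,0,6,2) → FL=S FR=S RL=W RR=S
cmd 7: advance +6 → t=41, phase=(2,6,4,0) → FL=S FR=W RL=S RR=S
cmd 8: advance +6 → t=47, phase=(0,4,2,6) → FL=S FR=S RL=S RR=W


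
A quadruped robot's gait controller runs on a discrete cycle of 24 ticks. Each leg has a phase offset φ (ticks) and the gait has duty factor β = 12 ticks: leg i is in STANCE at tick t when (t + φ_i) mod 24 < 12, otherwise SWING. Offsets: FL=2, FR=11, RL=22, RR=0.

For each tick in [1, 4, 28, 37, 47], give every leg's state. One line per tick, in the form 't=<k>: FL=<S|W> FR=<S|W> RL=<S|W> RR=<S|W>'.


t=1: phase=(3,12,23,1) vs β=12 → FL=S FR=W RL=W RR=S
t=4: phase=(6,15,2,4) vs β=12 → FL=S FR=W RL=S RR=S
t=28: phase=(6,15,2,4) vs β=12 → FL=S FR=W RL=S RR=S
t=37: phase=(15,0,11,13) vs β=12 → FL=W FR=S RL=S RR=W
t=47: phase=(1,10,21,23) vs β=12 → FL=S FR=S RL=W RR=W

t=1: FL=S FR=W RL=W RR=S
t=4: FL=S FR=W RL=S RR=S
t=28: FL=S FR=W RL=S RR=S
t=37: FL=W FR=S RL=S RR=W
t=47: FL=S FR=S RL=W RR=W


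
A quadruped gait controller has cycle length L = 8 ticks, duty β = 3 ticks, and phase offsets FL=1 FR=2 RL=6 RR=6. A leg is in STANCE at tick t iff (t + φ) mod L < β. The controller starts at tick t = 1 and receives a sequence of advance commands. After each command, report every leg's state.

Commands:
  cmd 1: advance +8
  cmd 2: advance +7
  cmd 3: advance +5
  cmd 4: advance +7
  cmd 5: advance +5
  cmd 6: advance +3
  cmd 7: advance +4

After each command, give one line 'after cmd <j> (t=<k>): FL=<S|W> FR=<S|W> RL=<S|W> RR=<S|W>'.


start t=1: FL=S FR=W RL=W RR=W
cmd 1: advance +8 → t=9, phase=(2,3,7,7) → FL=S FR=W RL=W RR=W
cmd 2: advance +7 → t=16, phase=(1,2,6,6) → FL=S FR=S RL=W RR=W
cmd 3: advance +5 → t=21, phase=(6,7,3,3) → FL=W FR=W RL=W RR=W
cmd 4: advance +7 → t=28, phase=(5,6,2,2) → FL=W FR=W RL=S RR=S
cmd 5: advance +5 → t=33, phase=(2,3,7,7) → FL=S FR=W RL=W RR=W
cmd 6: advance +3 → t=36, phase=(5,6,2,2) → FL=W FR=W RL=S RR=S
cmd 7: advance +4 → t=40, phase=(1,2,6,6) → FL=S FR=S RL=W RR=W

after cmd 1 (t=9): FL=S FR=W RL=W RR=W
after cmd 2 (t=16): FL=S FR=S RL=W RR=W
after cmd 3 (t=21): FL=W FR=W RL=W RR=W
after cmd 4 (t=28): FL=W FR=W RL=S RR=S
after cmd 5 (t=33): FL=S FR=W RL=W RR=W
after cmd 6 (t=36): FL=W FR=W RL=S RR=S
after cmd 7 (t=40): FL=S FR=S RL=W RR=W


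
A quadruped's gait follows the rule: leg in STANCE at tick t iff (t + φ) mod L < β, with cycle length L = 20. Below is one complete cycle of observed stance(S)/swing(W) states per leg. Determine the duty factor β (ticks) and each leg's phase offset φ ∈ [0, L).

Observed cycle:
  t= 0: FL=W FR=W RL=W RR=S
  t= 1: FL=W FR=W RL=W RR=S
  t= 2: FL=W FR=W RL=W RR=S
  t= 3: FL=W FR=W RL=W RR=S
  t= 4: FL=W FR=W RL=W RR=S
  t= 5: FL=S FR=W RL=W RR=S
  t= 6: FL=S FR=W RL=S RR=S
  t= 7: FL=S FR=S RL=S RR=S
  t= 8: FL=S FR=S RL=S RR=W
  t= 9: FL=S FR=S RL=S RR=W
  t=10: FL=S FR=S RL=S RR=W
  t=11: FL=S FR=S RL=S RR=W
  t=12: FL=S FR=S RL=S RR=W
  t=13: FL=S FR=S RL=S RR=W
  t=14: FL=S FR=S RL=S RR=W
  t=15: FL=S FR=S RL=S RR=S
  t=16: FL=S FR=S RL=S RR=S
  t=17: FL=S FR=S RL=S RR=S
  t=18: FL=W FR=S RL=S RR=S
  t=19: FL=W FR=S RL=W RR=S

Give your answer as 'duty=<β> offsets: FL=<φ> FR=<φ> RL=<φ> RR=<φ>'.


duty=13 offsets: FL=15 FR=13 RL=14 RR=5

duty β = stance ticks per leg = 13
FL: stance ticks = 13; W→S at t=5 → φ=15
FR: stance ticks = 13; W→S at t=7 → φ=13
RL: stance ticks = 13; W→S at t=6 → φ=14
RR: stance ticks = 13; W→S at t=15 → φ=5


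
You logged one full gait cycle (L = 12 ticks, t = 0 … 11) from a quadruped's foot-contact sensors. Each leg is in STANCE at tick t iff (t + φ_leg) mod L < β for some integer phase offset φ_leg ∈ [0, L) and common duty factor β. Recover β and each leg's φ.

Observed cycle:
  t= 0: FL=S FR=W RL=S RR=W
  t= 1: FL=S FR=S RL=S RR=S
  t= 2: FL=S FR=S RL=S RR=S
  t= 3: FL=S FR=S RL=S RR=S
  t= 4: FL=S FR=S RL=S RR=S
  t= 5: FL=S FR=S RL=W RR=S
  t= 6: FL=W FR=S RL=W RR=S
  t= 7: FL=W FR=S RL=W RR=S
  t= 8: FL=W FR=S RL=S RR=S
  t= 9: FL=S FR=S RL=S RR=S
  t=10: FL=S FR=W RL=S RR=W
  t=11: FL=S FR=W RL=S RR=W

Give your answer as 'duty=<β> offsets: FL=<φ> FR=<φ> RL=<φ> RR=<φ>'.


duty β = stance ticks per leg = 9
FL: stance ticks = 9; W→S at t=9 → φ=3
FR: stance ticks = 9; W→S at t=1 → φ=11
RL: stance ticks = 9; W→S at t=8 → φ=4
RR: stance ticks = 9; W→S at t=1 → φ=11

duty=9 offsets: FL=3 FR=11 RL=4 RR=11


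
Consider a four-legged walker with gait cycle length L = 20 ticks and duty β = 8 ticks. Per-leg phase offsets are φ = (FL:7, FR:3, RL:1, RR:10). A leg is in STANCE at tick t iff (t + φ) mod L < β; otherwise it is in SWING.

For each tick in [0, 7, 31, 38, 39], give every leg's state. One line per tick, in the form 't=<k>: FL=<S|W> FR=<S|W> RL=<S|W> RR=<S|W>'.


t=0: FL=S FR=S RL=S RR=W
t=7: FL=W FR=W RL=W RR=W
t=31: FL=W FR=W RL=W RR=S
t=38: FL=S FR=S RL=W RR=W
t=39: FL=S FR=S RL=S RR=W

t=0: phase=(7,3,1,10) vs β=8 → FL=S FR=S RL=S RR=W
t=7: phase=(14,10,8,17) vs β=8 → FL=W FR=W RL=W RR=W
t=31: phase=(18,14,12,1) vs β=8 → FL=W FR=W RL=W RR=S
t=38: phase=(5,1,19,8) vs β=8 → FL=S FR=S RL=W RR=W
t=39: phase=(6,2,0,9) vs β=8 → FL=S FR=S RL=S RR=W


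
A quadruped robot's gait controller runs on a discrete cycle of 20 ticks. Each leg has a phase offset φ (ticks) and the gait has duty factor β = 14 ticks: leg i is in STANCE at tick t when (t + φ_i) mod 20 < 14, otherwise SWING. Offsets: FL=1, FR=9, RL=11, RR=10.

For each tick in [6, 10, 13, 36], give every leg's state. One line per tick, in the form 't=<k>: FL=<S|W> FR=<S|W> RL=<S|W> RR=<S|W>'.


t=6: phase=(7,15,17,16) vs β=14 → FL=S FR=W RL=W RR=W
t=10: phase=(11,19,1,0) vs β=14 → FL=S FR=W RL=S RR=S
t=13: phase=(14,2,4,3) vs β=14 → FL=W FR=S RL=S RR=S
t=36: phase=(17,5,7,6) vs β=14 → FL=W FR=S RL=S RR=S

t=6: FL=S FR=W RL=W RR=W
t=10: FL=S FR=W RL=S RR=S
t=13: FL=W FR=S RL=S RR=S
t=36: FL=W FR=S RL=S RR=S


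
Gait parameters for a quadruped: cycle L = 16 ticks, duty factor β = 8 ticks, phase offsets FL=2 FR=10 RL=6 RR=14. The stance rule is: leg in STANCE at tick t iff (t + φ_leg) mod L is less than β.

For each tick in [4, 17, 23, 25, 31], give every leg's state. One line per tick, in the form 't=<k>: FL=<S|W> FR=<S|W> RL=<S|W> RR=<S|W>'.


t=4: FL=S FR=W RL=W RR=S
t=17: FL=S FR=W RL=S RR=W
t=23: FL=W FR=S RL=W RR=S
t=25: FL=W FR=S RL=W RR=S
t=31: FL=S FR=W RL=S RR=W

t=4: phase=(6,14,10,2) vs β=8 → FL=S FR=W RL=W RR=S
t=17: phase=(3,11,7,15) vs β=8 → FL=S FR=W RL=S RR=W
t=23: phase=(9,1,13,5) vs β=8 → FL=W FR=S RL=W RR=S
t=25: phase=(11,3,15,7) vs β=8 → FL=W FR=S RL=W RR=S
t=31: phase=(1,9,5,13) vs β=8 → FL=S FR=W RL=S RR=W


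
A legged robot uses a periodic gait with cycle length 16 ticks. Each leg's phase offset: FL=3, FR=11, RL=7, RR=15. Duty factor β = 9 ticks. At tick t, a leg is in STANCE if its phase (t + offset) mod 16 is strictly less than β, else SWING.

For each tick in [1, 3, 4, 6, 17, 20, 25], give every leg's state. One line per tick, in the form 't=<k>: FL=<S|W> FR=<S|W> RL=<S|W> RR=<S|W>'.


t=1: phase=(4,12,8,0) vs β=9 → FL=S FR=W RL=S RR=S
t=3: phase=(6,14,10,2) vs β=9 → FL=S FR=W RL=W RR=S
t=4: phase=(7,15,11,3) vs β=9 → FL=S FR=W RL=W RR=S
t=6: phase=(9,1,13,5) vs β=9 → FL=W FR=S RL=W RR=S
t=17: phase=(4,12,8,0) vs β=9 → FL=S FR=W RL=S RR=S
t=20: phase=(7,15,11,3) vs β=9 → FL=S FR=W RL=W RR=S
t=25: phase=(12,4,0,8) vs β=9 → FL=W FR=S RL=S RR=S

t=1: FL=S FR=W RL=S RR=S
t=3: FL=S FR=W RL=W RR=S
t=4: FL=S FR=W RL=W RR=S
t=6: FL=W FR=S RL=W RR=S
t=17: FL=S FR=W RL=S RR=S
t=20: FL=S FR=W RL=W RR=S
t=25: FL=W FR=S RL=S RR=S


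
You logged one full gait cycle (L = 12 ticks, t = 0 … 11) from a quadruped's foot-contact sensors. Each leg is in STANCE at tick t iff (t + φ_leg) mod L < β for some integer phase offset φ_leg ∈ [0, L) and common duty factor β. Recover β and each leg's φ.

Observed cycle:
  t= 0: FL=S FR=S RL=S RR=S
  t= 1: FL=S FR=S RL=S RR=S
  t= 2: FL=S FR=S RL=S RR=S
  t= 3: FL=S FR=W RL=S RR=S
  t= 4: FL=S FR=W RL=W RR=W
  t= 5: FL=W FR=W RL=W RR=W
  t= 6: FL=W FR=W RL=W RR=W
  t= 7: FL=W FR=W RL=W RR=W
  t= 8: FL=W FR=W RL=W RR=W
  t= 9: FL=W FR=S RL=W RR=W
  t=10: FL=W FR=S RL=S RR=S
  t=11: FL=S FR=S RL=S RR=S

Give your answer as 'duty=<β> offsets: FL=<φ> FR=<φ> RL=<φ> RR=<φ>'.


duty=6 offsets: FL=1 FR=3 RL=2 RR=2

duty β = stance ticks per leg = 6
FL: stance ticks = 6; W→S at t=11 → φ=1
FR: stance ticks = 6; W→S at t=9 → φ=3
RL: stance ticks = 6; W→S at t=10 → φ=2
RR: stance ticks = 6; W→S at t=10 → φ=2


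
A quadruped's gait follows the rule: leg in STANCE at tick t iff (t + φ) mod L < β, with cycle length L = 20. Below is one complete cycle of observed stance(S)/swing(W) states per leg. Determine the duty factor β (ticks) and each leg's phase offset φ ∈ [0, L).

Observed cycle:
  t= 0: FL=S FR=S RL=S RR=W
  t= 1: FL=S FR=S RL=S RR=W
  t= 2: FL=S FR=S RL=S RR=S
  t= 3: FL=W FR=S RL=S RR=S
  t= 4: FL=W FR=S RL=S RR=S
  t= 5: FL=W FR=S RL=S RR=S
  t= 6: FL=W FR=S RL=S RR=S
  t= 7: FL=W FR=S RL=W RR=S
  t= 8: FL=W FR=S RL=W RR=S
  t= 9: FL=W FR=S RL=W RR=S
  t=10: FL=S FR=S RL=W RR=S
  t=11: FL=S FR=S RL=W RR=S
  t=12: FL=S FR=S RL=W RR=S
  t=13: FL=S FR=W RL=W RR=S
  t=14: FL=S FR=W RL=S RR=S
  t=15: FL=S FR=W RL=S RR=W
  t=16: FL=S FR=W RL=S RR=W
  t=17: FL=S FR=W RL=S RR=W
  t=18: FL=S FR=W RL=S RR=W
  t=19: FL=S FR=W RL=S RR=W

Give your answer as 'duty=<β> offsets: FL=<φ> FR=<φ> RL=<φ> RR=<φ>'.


duty β = stance ticks per leg = 13
FL: stance ticks = 13; W→S at t=10 → φ=10
FR: stance ticks = 13; W→S at t=0 → φ=0
RL: stance ticks = 13; W→S at t=14 → φ=6
RR: stance ticks = 13; W→S at t=2 → φ=18

duty=13 offsets: FL=10 FR=0 RL=6 RR=18


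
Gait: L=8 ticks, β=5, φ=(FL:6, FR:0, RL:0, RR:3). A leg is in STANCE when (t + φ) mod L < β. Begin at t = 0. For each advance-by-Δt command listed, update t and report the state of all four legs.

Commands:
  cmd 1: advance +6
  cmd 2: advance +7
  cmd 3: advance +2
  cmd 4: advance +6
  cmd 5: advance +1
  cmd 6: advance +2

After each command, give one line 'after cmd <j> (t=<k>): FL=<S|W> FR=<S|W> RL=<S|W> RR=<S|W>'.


start t=0: FL=W FR=S RL=S RR=S
cmd 1: advance +6 → t=6, phase=(4,6,6,1) → FL=S FR=W RL=W RR=S
cmd 2: advance +7 → t=13, phase=(3,5,5,0) → FL=S FR=W RL=W RR=S
cmd 3: advance +2 → t=15, phase=(5,7,7,2) → FL=W FR=W RL=W RR=S
cmd 4: advance +6 → t=21, phase=(3,5,5,0) → FL=S FR=W RL=W RR=S
cmd 5: advance +1 → t=22, phase=(4,6,6,1) → FL=S FR=W RL=W RR=S
cmd 6: advance +2 → t=24, phase=(6,0,0,3) → FL=W FR=S RL=S RR=S

after cmd 1 (t=6): FL=S FR=W RL=W RR=S
after cmd 2 (t=13): FL=S FR=W RL=W RR=S
after cmd 3 (t=15): FL=W FR=W RL=W RR=S
after cmd 4 (t=21): FL=S FR=W RL=W RR=S
after cmd 5 (t=22): FL=S FR=W RL=W RR=S
after cmd 6 (t=24): FL=W FR=S RL=S RR=S


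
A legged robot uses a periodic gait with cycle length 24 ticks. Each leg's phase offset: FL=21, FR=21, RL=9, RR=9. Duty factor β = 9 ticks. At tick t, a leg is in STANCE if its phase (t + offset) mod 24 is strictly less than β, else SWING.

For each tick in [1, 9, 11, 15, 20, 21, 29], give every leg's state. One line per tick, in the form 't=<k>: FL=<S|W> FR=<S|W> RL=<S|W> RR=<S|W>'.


t=1: phase=(22,22,10,10) vs β=9 → FL=W FR=W RL=W RR=W
t=9: phase=(6,6,18,18) vs β=9 → FL=S FR=S RL=W RR=W
t=11: phase=(8,8,20,20) vs β=9 → FL=S FR=S RL=W RR=W
t=15: phase=(12,12,0,0) vs β=9 → FL=W FR=W RL=S RR=S
t=20: phase=(17,17,5,5) vs β=9 → FL=W FR=W RL=S RR=S
t=21: phase=(18,18,6,6) vs β=9 → FL=W FR=W RL=S RR=S
t=29: phase=(2,2,14,14) vs β=9 → FL=S FR=S RL=W RR=W

t=1: FL=W FR=W RL=W RR=W
t=9: FL=S FR=S RL=W RR=W
t=11: FL=S FR=S RL=W RR=W
t=15: FL=W FR=W RL=S RR=S
t=20: FL=W FR=W RL=S RR=S
t=21: FL=W FR=W RL=S RR=S
t=29: FL=S FR=S RL=W RR=W


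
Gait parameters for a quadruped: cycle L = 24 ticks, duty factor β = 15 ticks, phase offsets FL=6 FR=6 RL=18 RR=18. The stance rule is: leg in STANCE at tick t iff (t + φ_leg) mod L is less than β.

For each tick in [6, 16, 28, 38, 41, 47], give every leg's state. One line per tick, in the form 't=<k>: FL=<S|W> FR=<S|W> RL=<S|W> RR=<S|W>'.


t=6: FL=S FR=S RL=S RR=S
t=16: FL=W FR=W RL=S RR=S
t=28: FL=S FR=S RL=W RR=W
t=38: FL=W FR=W RL=S RR=S
t=41: FL=W FR=W RL=S RR=S
t=47: FL=S FR=S RL=W RR=W

t=6: phase=(12,12,0,0) vs β=15 → FL=S FR=S RL=S RR=S
t=16: phase=(22,22,10,10) vs β=15 → FL=W FR=W RL=S RR=S
t=28: phase=(10,10,22,22) vs β=15 → FL=S FR=S RL=W RR=W
t=38: phase=(20,20,8,8) vs β=15 → FL=W FR=W RL=S RR=S
t=41: phase=(23,23,11,11) vs β=15 → FL=W FR=W RL=S RR=S
t=47: phase=(5,5,17,17) vs β=15 → FL=S FR=S RL=W RR=W


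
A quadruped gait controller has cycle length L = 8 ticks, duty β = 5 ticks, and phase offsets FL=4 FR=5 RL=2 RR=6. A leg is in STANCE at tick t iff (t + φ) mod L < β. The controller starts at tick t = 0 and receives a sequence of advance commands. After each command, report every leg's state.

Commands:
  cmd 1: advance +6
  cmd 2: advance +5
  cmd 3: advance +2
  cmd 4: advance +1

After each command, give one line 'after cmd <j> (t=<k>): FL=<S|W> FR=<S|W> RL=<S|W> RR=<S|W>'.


start t=0: FL=S FR=W RL=S RR=W
cmd 1: advance +6 → t=6, phase=(2,3,0,4) → FL=S FR=S RL=S RR=S
cmd 2: advance +5 → t=11, phase=(7,0,5,1) → FL=W FR=S RL=W RR=S
cmd 3: advance +2 → t=13, phase=(1,2,7,3) → FL=S FR=S RL=W RR=S
cmd 4: advance +1 → t=14, phase=(2,3,0,4) → FL=S FR=S RL=S RR=S

after cmd 1 (t=6): FL=S FR=S RL=S RR=S
after cmd 2 (t=11): FL=W FR=S RL=W RR=S
after cmd 3 (t=13): FL=S FR=S RL=W RR=S
after cmd 4 (t=14): FL=S FR=S RL=S RR=S


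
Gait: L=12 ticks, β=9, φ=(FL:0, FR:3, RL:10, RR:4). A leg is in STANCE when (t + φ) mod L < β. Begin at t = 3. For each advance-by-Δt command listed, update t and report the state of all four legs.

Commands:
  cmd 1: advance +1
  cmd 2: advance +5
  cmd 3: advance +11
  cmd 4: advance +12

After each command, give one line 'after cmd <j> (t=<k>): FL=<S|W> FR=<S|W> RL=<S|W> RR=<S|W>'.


start t=3: FL=S FR=S RL=S RR=S
cmd 1: advance +1 → t=4, phase=(4,7,2,8) → FL=S FR=S RL=S RR=S
cmd 2: advance +5 → t=9, phase=(9,0,7,1) → FL=W FR=S RL=S RR=S
cmd 3: advance +11 → t=20, phase=(8,11,6,0) → FL=S FR=W RL=S RR=S
cmd 4: advance +12 → t=32, phase=(8,11,6,0) → FL=S FR=W RL=S RR=S

after cmd 1 (t=4): FL=S FR=S RL=S RR=S
after cmd 2 (t=9): FL=W FR=S RL=S RR=S
after cmd 3 (t=20): FL=S FR=W RL=S RR=S
after cmd 4 (t=32): FL=S FR=W RL=S RR=S


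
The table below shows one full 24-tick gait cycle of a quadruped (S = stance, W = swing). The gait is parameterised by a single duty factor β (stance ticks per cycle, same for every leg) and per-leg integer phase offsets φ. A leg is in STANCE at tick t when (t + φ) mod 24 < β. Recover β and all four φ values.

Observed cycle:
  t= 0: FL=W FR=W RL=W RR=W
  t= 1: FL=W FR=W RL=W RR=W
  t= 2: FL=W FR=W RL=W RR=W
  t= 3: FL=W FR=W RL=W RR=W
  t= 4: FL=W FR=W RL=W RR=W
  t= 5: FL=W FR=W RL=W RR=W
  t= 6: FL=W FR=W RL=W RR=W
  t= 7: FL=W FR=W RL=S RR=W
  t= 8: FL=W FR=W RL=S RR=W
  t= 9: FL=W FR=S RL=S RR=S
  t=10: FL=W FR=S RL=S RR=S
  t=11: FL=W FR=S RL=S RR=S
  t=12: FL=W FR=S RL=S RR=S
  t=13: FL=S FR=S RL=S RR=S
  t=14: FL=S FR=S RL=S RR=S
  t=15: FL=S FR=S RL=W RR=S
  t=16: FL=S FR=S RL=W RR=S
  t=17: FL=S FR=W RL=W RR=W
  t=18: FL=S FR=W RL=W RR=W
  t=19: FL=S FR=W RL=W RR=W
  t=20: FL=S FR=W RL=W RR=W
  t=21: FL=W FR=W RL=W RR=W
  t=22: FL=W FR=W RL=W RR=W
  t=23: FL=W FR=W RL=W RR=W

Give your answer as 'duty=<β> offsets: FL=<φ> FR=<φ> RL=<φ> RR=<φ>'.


duty β = stance ticks per leg = 8
FL: stance ticks = 8; W→S at t=13 → φ=11
FR: stance ticks = 8; W→S at t=9 → φ=15
RL: stance ticks = 8; W→S at t=7 → φ=17
RR: stance ticks = 8; W→S at t=9 → φ=15

duty=8 offsets: FL=11 FR=15 RL=17 RR=15


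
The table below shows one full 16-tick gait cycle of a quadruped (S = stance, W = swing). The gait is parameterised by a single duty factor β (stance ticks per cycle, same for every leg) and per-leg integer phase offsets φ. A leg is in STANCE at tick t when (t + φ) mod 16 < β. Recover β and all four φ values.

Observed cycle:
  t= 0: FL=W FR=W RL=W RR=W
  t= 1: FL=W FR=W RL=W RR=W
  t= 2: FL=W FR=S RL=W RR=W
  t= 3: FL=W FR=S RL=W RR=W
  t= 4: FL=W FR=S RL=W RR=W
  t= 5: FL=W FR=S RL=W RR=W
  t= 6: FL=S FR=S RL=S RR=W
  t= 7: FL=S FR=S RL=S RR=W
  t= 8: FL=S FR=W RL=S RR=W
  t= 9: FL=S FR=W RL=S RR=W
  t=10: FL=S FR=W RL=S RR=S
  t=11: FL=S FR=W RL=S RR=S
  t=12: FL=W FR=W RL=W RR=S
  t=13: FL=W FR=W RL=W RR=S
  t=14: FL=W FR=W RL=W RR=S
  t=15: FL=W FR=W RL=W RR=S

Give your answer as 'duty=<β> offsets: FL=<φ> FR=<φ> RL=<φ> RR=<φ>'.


duty=6 offsets: FL=10 FR=14 RL=10 RR=6

duty β = stance ticks per leg = 6
FL: stance ticks = 6; W→S at t=6 → φ=10
FR: stance ticks = 6; W→S at t=2 → φ=14
RL: stance ticks = 6; W→S at t=6 → φ=10
RR: stance ticks = 6; W→S at t=10 → φ=6


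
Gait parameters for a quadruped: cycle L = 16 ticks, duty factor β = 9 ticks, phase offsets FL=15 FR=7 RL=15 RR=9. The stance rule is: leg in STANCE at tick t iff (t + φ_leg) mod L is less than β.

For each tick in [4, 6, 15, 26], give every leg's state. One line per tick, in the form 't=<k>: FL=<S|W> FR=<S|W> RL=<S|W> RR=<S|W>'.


t=4: phase=(3,11,3,13) vs β=9 → FL=S FR=W RL=S RR=W
t=6: phase=(5,13,5,15) vs β=9 → FL=S FR=W RL=S RR=W
t=15: phase=(14,6,14,8) vs β=9 → FL=W FR=S RL=W RR=S
t=26: phase=(9,1,9,3) vs β=9 → FL=W FR=S RL=W RR=S

t=4: FL=S FR=W RL=S RR=W
t=6: FL=S FR=W RL=S RR=W
t=15: FL=W FR=S RL=W RR=S
t=26: FL=W FR=S RL=W RR=S


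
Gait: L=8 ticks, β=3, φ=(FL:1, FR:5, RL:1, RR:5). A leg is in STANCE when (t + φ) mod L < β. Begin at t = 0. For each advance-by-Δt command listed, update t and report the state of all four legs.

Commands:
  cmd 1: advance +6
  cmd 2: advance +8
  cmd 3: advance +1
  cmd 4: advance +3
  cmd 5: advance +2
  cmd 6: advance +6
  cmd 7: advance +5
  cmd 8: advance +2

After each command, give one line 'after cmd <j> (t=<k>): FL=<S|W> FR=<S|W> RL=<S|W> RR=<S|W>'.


after cmd 1 (t=6): FL=W FR=W RL=W RR=W
after cmd 2 (t=14): FL=W FR=W RL=W RR=W
after cmd 3 (t=15): FL=S FR=W RL=S RR=W
after cmd 4 (t=18): FL=W FR=W RL=W RR=W
after cmd 5 (t=20): FL=W FR=S RL=W RR=S
after cmd 6 (t=26): FL=W FR=W RL=W RR=W
after cmd 7 (t=31): FL=S FR=W RL=S RR=W
after cmd 8 (t=33): FL=S FR=W RL=S RR=W

start t=0: FL=S FR=W RL=S RR=W
cmd 1: advance +6 → t=6, phase=(7,3,7,3) → FL=W FR=W RL=W RR=W
cmd 2: advance +8 → t=14, phase=(7,3,7,3) → FL=W FR=W RL=W RR=W
cmd 3: advance +1 → t=15, phase=(0,4,0,4) → FL=S FR=W RL=S RR=W
cmd 4: advance +3 → t=18, phase=(3,7,3,7) → FL=W FR=W RL=W RR=W
cmd 5: advance +2 → t=20, phase=(5,1,5,1) → FL=W FR=S RL=W RR=S
cmd 6: advance +6 → t=26, phase=(3,7,3,7) → FL=W FR=W RL=W RR=W
cmd 7: advance +5 → t=31, phase=(0,4,0,4) → FL=S FR=W RL=S RR=W
cmd 8: advance +2 → t=33, phase=(2,6,2,6) → FL=S FR=W RL=S RR=W


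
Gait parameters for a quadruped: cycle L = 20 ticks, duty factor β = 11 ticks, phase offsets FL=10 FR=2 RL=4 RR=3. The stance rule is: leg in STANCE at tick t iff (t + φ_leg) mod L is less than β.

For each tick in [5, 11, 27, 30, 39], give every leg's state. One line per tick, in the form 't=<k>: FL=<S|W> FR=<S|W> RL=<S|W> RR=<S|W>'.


t=5: FL=W FR=S RL=S RR=S
t=11: FL=S FR=W RL=W RR=W
t=27: FL=W FR=S RL=W RR=S
t=30: FL=S FR=W RL=W RR=W
t=39: FL=S FR=S RL=S RR=S

t=5: phase=(15,7,9,8) vs β=11 → FL=W FR=S RL=S RR=S
t=11: phase=(1,13,15,14) vs β=11 → FL=S FR=W RL=W RR=W
t=27: phase=(17,9,11,10) vs β=11 → FL=W FR=S RL=W RR=S
t=30: phase=(0,12,14,13) vs β=11 → FL=S FR=W RL=W RR=W
t=39: phase=(9,1,3,2) vs β=11 → FL=S FR=S RL=S RR=S


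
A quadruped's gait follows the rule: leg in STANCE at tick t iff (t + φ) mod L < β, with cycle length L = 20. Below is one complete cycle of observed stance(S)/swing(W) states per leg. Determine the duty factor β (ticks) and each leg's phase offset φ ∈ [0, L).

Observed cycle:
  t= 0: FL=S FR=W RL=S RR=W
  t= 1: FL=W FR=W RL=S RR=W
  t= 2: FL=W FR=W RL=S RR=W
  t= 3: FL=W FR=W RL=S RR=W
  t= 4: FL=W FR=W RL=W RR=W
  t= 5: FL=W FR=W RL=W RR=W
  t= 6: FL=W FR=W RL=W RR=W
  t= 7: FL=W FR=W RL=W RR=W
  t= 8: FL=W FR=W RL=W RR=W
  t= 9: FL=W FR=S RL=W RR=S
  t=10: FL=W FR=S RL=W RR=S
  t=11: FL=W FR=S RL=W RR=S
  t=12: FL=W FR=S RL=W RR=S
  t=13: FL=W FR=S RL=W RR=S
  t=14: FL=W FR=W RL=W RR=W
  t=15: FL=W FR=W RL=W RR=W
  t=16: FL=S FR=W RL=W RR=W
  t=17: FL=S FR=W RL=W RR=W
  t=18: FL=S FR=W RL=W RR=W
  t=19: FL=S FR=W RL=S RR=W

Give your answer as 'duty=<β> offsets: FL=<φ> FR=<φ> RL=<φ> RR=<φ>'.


duty=5 offsets: FL=4 FR=11 RL=1 RR=11

duty β = stance ticks per leg = 5
FL: stance ticks = 5; W→S at t=16 → φ=4
FR: stance ticks = 5; W→S at t=9 → φ=11
RL: stance ticks = 5; W→S at t=19 → φ=1
RR: stance ticks = 5; W→S at t=9 → φ=11


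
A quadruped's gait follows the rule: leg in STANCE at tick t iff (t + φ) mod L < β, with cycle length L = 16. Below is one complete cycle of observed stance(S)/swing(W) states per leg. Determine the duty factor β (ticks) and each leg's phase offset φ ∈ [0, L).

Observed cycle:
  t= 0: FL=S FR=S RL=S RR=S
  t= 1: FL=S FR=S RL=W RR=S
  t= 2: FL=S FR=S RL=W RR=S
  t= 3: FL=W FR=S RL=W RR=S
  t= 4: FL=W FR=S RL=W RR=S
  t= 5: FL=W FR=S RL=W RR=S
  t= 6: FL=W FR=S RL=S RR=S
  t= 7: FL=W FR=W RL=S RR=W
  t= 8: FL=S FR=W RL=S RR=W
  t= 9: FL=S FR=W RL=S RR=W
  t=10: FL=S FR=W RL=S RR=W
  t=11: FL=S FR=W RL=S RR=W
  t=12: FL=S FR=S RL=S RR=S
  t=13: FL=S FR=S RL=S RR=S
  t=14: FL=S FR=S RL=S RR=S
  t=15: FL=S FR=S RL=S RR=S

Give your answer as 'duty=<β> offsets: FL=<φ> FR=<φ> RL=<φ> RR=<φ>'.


duty=11 offsets: FL=8 FR=4 RL=10 RR=4

duty β = stance ticks per leg = 11
FL: stance ticks = 11; W→S at t=8 → φ=8
FR: stance ticks = 11; W→S at t=12 → φ=4
RL: stance ticks = 11; W→S at t=6 → φ=10
RR: stance ticks = 11; W→S at t=12 → φ=4


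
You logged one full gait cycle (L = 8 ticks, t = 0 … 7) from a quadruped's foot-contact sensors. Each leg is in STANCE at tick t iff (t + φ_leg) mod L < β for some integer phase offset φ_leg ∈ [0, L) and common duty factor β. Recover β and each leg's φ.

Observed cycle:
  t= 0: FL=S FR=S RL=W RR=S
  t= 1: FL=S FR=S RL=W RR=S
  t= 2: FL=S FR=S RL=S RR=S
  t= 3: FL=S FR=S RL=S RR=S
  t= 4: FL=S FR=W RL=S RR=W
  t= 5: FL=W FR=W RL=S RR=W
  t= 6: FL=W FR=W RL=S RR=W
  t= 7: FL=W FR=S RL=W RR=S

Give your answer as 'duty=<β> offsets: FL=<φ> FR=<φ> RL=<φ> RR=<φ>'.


duty β = stance ticks per leg = 5
FL: stance ticks = 5; W→S at t=0 → φ=0
FR: stance ticks = 5; W→S at t=7 → φ=1
RL: stance ticks = 5; W→S at t=2 → φ=6
RR: stance ticks = 5; W→S at t=7 → φ=1

duty=5 offsets: FL=0 FR=1 RL=6 RR=1
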